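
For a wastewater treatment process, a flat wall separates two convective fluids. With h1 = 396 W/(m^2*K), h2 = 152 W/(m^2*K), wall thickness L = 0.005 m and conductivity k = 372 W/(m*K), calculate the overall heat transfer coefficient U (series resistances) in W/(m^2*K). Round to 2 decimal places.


1/U = 1/h1 + L/k + 1/h2
1/U = 1/396 + 0.005/372 + 1/152
1/U = 0.0025252525 + 1.34409e-05 + 0.0065789474
1/U = 0.0091176408
U = 109.68 W/(m^2*K)


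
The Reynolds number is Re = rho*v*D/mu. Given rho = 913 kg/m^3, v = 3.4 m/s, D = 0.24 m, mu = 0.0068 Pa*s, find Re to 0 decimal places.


Re = rho * v * D / mu
Re = 913 * 3.4 * 0.24 / 0.0068
Re = 745.008 / 0.0068
Re = 109560


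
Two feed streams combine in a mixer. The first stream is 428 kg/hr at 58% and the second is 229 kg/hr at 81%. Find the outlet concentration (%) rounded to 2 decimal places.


Mass balance on solute: F1*x1 + F2*x2 = F3*x3
F3 = F1 + F2 = 428 + 229 = 657 kg/hr
x3 = (F1*x1 + F2*x2)/F3
x3 = (428*0.58 + 229*0.81) / 657
x3 = 66.02%


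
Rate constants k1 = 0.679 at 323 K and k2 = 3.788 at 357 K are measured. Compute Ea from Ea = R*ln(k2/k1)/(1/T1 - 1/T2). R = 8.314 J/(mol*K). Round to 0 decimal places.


Ea = R * ln(k2/k1) / (1/T1 - 1/T2)
ln(k2/k1) = ln(3.788/0.679) = 1.7189723
1/T1 - 1/T2 = 1/323 - 1/357 = 0.000294854784
Ea = 8.314 * 1.7189723 / 0.000294854784
Ea = 48470 J/mol


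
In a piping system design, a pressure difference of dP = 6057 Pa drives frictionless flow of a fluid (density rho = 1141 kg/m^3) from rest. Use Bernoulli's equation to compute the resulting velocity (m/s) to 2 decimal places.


v = sqrt(2*dP/rho)
v = sqrt(2*6057/1141)
v = sqrt(10.617003)
v = 3.26 m/s


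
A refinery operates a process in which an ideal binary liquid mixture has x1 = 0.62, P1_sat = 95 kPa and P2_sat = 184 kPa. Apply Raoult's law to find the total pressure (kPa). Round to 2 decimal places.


P = x1*P1_sat + x2*P2_sat
x2 = 1 - x1 = 1 - 0.62 = 0.38
P = 0.62*95 + 0.38*184
P = 58.9 + 69.92
P = 128.82 kPa


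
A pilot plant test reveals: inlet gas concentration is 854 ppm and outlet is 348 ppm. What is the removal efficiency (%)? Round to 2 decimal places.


Efficiency = (G_in - G_out) / G_in * 100%
Efficiency = (854 - 348) / 854 * 100
Efficiency = 506 / 854 * 100
Efficiency = 59.25%


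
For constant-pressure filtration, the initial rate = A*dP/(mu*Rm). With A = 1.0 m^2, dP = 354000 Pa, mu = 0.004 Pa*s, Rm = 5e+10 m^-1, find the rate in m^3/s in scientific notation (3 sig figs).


rate = A * dP / (mu * Rm)
rate = 1.0 * 354000 / (0.004 * 5e+10)
rate = 354000.0 / 2.000e+08
rate = 1.77e-03 m^3/s


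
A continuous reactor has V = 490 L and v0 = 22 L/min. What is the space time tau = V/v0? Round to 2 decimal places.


tau = V / v0
tau = 490 / 22
tau = 22.27 min


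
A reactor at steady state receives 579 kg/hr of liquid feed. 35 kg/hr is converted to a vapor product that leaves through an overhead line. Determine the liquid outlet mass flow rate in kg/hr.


Steady-state mass balance on the main outlet: F_out = F_in - F_removed
F_out = 579 - 35
F_out = 544 kg/hr


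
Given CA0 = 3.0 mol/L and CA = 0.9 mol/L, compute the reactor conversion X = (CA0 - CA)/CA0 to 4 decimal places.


X = (CA0 - CA) / CA0
X = (3.0 - 0.9) / 3.0
X = 2.1 / 3.0
X = 0.7000


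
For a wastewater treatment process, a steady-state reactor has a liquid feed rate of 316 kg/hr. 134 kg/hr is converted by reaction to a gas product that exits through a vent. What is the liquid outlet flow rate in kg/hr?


Steady-state mass balance on the main outlet: F_out = F_in - F_removed
F_out = 316 - 134
F_out = 182 kg/hr


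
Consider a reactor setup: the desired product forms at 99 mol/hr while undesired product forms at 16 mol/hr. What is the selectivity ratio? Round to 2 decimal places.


S = desired product rate / undesired product rate
S = 99 / 16
S = 6.19


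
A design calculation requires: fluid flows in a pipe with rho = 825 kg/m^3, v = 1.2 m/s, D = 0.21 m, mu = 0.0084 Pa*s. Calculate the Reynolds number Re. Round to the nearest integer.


Re = rho * v * D / mu
Re = 825 * 1.2 * 0.21 / 0.0084
Re = 207.9 / 0.0084
Re = 24750


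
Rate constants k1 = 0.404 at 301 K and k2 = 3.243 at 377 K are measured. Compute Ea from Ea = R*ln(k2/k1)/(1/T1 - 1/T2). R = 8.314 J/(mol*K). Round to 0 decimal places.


Ea = R * ln(k2/k1) / (1/T1 - 1/T2)
ln(k2/k1) = ln(3.243/0.404) = 2.0828392
1/T1 - 1/T2 = 1/301 - 1/377 = 0.000669739242
Ea = 8.314 * 2.0828392 / 0.000669739242
Ea = 25856 J/mol


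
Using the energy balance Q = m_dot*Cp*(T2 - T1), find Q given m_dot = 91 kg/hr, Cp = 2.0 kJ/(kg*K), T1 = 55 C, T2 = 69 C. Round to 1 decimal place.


Q = m_dot * Cp * (T2 - T1)
Q = 91 * 2.0 * (69 - 55)
Q = 91 * 2.0 * 14
Q = 2548.0 kJ/hr


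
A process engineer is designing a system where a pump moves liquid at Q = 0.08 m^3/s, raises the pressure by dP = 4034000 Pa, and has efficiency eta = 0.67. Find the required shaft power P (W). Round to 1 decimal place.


P = Q * dP / eta
P = 0.08 * 4034000 / 0.67
P = 322720.0 / 0.67
P = 481671.6 W


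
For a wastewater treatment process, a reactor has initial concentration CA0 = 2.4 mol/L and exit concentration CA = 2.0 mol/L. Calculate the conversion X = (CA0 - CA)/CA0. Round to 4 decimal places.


X = (CA0 - CA) / CA0
X = (2.4 - 2.0) / 2.4
X = 0.4 / 2.4
X = 0.1667


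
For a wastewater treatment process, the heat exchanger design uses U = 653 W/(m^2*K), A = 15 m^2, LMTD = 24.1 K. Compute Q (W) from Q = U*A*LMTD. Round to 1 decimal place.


Q = U * A * LMTD
Q = 653 * 15 * 24.1
Q = 236059.5 W


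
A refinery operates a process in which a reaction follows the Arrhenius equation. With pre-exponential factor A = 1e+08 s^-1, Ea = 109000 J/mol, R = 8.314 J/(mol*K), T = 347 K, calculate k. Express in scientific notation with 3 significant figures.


k = A * exp(-Ea/(R*T))
k = 1e+08 * exp(-109000 / (8.314 * 347))
k = 1e+08 * exp(-37.782179)
k = 3.90e-09


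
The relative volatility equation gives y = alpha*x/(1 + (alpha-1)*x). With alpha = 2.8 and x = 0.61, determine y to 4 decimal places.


y = alpha*x / (1 + (alpha-1)*x)
y = 2.8*0.61 / (1 + (2.8-1)*0.61)
y = 1.708 / (1 + 1.098)
y = 1.708 / 2.098
y = 0.8141


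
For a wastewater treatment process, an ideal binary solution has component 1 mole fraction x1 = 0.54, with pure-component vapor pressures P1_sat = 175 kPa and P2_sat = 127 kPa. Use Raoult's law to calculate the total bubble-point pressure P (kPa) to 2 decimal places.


P = x1*P1_sat + x2*P2_sat
x2 = 1 - x1 = 1 - 0.54 = 0.46
P = 0.54*175 + 0.46*127
P = 94.5 + 58.42
P = 152.92 kPa


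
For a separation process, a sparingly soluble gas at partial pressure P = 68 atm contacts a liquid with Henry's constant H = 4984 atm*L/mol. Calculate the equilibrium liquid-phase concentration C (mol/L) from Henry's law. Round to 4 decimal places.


C = P / H
C = 68 / 4984
C = 0.0136 mol/L


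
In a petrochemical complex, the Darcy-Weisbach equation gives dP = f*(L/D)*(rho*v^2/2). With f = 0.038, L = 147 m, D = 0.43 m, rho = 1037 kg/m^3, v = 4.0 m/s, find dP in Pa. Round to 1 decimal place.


dP = f * (L/D) * (rho*v^2/2)
dP = 0.038 * (147/0.43) * (1037*4.0^2/2)
L/D = 341.86046512
rho*v^2/2 = 1037*16.0/2 = 8296.0
dP = 0.038 * 341.86046512 * 8296.0
dP = 107770.8 Pa


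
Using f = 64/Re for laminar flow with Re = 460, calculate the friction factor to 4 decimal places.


f = 64 / Re
f = 64 / 460
f = 0.1391


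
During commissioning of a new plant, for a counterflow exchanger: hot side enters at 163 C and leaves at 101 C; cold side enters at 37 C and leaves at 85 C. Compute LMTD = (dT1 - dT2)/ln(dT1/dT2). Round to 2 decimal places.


dT1 = Th_in - Tc_out = 163 - 85 = 78
dT2 = Th_out - Tc_in = 101 - 37 = 64
LMTD = (dT1 - dT2) / ln(dT1/dT2)
LMTD = (78 - 64) / ln(78/64)
LMTD = 70.77 K


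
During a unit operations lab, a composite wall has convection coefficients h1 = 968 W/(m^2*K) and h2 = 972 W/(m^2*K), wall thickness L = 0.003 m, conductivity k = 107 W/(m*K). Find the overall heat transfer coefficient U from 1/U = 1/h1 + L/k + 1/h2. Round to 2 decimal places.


1/U = 1/h1 + L/k + 1/h2
1/U = 1/968 + 0.003/107 + 1/972
1/U = 0.0010330579 + 2.80374e-05 + 0.0010288066
1/U = 0.0020899019
U = 478.49 W/(m^2*K)


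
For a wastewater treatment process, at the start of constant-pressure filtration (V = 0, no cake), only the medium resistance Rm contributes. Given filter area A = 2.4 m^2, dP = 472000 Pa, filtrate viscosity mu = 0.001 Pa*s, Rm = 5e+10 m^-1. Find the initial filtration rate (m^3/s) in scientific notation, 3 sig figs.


rate = A * dP / (mu * Rm)
rate = 2.4 * 472000 / (0.001 * 5e+10)
rate = 1132800.0 / 5.000e+07
rate = 2.27e-02 m^3/s


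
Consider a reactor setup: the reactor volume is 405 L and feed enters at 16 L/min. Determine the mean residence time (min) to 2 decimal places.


tau = V / v0
tau = 405 / 16
tau = 25.31 min


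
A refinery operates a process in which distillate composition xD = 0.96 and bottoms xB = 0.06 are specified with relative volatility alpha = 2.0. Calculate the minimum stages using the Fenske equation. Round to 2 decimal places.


N_min = ln((xD*(1-xB))/(xB*(1-xD))) / ln(alpha)
Numerator inside ln: 0.9024 / 0.0024 = 376.0
ln(376.0) = 5.929589
ln(alpha) = ln(2.0) = 0.693147
N_min = 5.929589 / 0.693147 = 8.55


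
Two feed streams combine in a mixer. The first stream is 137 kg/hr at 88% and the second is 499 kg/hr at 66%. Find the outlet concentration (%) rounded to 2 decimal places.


Mass balance on solute: F1*x1 + F2*x2 = F3*x3
F3 = F1 + F2 = 137 + 499 = 636 kg/hr
x3 = (F1*x1 + F2*x2)/F3
x3 = (137*0.88 + 499*0.66) / 636
x3 = 70.74%


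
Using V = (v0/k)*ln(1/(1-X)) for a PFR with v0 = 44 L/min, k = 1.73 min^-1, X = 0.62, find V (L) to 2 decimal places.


V = (v0/k) * ln(1/(1-X))
V = (44/1.73) * ln(1/(1-0.62))
V = 25.433526 * ln(2.631579)
V = 25.433526 * 0.967584
V = 24.61 L


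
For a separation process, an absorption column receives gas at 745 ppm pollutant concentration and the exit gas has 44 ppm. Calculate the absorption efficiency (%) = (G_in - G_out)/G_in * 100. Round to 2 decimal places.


Efficiency = (G_in - G_out) / G_in * 100%
Efficiency = (745 - 44) / 745 * 100
Efficiency = 701 / 745 * 100
Efficiency = 94.09%


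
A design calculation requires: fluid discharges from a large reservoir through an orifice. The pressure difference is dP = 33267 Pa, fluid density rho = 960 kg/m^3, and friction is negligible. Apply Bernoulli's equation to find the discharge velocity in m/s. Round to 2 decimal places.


v = sqrt(2*dP/rho)
v = sqrt(2*33267/960)
v = sqrt(69.30625)
v = 8.33 m/s


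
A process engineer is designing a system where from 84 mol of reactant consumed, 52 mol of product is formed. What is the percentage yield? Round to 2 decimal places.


Yield = (moles product / moles consumed) * 100%
Yield = (52 / 84) * 100
Yield = 0.619 * 100
Yield = 61.90%


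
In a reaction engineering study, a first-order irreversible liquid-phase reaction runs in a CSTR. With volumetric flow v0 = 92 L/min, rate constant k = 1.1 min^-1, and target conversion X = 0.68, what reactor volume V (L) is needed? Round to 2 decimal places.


V = v0 * X / (k * (1 - X))
V = 92 * 0.68 / (1.1 * (1 - 0.68))
V = 62.56 / (1.1 * 0.32)
V = 62.56 / 0.352
V = 177.73 L


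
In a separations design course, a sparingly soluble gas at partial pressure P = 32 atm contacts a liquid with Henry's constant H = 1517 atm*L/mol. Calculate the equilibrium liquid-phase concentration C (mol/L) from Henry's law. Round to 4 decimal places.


C = P / H
C = 32 / 1517
C = 0.0211 mol/L


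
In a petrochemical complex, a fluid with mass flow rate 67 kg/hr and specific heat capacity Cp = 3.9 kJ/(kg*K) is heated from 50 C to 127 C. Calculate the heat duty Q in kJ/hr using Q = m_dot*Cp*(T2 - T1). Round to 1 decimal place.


Q = m_dot * Cp * (T2 - T1)
Q = 67 * 3.9 * (127 - 50)
Q = 67 * 3.9 * 77
Q = 20120.1 kJ/hr


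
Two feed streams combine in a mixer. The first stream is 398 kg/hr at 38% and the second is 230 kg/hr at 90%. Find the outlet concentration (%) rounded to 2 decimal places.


Mass balance on solute: F1*x1 + F2*x2 = F3*x3
F3 = F1 + F2 = 398 + 230 = 628 kg/hr
x3 = (F1*x1 + F2*x2)/F3
x3 = (398*0.38 + 230*0.9) / 628
x3 = 57.04%


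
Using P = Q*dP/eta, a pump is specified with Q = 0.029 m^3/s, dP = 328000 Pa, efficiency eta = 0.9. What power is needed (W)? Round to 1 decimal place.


P = Q * dP / eta
P = 0.029 * 328000 / 0.9
P = 9512.0 / 0.9
P = 10568.9 W


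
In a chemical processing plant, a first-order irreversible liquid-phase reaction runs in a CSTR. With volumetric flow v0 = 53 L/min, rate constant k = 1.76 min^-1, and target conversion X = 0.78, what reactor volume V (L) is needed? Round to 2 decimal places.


V = v0 * X / (k * (1 - X))
V = 53 * 0.78 / (1.76 * (1 - 0.78))
V = 41.34 / (1.76 * 0.22)
V = 41.34 / 0.3872
V = 106.77 L


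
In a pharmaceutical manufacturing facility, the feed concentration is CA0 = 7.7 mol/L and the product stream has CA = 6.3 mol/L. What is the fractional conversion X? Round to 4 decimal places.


X = (CA0 - CA) / CA0
X = (7.7 - 6.3) / 7.7
X = 1.4 / 7.7
X = 0.1818


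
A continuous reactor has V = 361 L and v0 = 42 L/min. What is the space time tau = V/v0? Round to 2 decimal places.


tau = V / v0
tau = 361 / 42
tau = 8.60 min


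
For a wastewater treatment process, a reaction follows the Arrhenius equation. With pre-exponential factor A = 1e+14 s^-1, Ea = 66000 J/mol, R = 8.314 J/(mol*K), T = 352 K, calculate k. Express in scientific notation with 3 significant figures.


k = A * exp(-Ea/(R*T))
k = 1e+14 * exp(-66000 / (8.314 * 352))
k = 1e+14 * exp(-22.552321)
k = 1.61e+04


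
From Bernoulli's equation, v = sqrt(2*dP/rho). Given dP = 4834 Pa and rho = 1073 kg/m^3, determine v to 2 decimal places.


v = sqrt(2*dP/rho)
v = sqrt(2*4834/1073)
v = sqrt(9.010252)
v = 3.00 m/s


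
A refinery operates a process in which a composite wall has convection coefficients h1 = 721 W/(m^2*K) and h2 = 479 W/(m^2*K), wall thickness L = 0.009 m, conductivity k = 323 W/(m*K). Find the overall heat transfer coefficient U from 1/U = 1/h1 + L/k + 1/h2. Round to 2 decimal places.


1/U = 1/h1 + L/k + 1/h2
1/U = 1/721 + 0.009/323 + 1/479
1/U = 0.0013869626 + 2.78638e-05 + 0.0020876827
1/U = 0.0035025091
U = 285.51 W/(m^2*K)


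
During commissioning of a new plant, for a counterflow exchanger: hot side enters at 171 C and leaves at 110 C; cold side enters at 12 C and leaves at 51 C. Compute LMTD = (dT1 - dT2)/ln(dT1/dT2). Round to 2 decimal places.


dT1 = Th_in - Tc_out = 171 - 51 = 120
dT2 = Th_out - Tc_in = 110 - 12 = 98
LMTD = (dT1 - dT2) / ln(dT1/dT2)
LMTD = (120 - 98) / ln(120/98)
LMTD = 108.63 K


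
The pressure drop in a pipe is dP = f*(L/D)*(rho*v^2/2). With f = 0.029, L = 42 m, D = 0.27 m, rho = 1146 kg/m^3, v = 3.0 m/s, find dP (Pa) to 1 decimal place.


dP = f * (L/D) * (rho*v^2/2)
dP = 0.029 * (42/0.27) * (1146*3.0^2/2)
L/D = 155.55555556
rho*v^2/2 = 1146*9.0/2 = 5157.0
dP = 0.029 * 155.55555556 * 5157.0
dP = 23263.8 Pa


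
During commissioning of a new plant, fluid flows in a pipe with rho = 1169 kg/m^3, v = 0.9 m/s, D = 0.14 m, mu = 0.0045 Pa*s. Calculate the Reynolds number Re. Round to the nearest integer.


Re = rho * v * D / mu
Re = 1169 * 0.9 * 0.14 / 0.0045
Re = 147.294 / 0.0045
Re = 32732


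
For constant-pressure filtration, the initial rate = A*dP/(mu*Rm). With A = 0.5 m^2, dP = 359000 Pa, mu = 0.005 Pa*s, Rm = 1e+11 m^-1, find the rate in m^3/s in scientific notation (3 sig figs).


rate = A * dP / (mu * Rm)
rate = 0.5 * 359000 / (0.005 * 1e+11)
rate = 179500.0 / 5.000e+08
rate = 3.59e-04 m^3/s


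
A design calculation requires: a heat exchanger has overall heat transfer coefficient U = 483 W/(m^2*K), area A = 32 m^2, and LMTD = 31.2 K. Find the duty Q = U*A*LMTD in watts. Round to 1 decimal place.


Q = U * A * LMTD
Q = 483 * 32 * 31.2
Q = 482227.2 W


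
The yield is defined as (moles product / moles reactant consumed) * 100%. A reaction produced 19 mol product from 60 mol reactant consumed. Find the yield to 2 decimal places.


Yield = (moles product / moles consumed) * 100%
Yield = (19 / 60) * 100
Yield = 0.3167 * 100
Yield = 31.67%


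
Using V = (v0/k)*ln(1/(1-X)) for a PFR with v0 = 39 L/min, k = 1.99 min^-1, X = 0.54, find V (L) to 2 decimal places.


V = (v0/k) * ln(1/(1-X))
V = (39/1.99) * ln(1/(1-0.54))
V = 19.59799 * ln(2.173913)
V = 19.59799 * 0.776529
V = 15.22 L


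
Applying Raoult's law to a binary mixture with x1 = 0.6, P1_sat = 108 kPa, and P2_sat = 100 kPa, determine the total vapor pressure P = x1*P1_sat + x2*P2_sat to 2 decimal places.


P = x1*P1_sat + x2*P2_sat
x2 = 1 - x1 = 1 - 0.6 = 0.4
P = 0.6*108 + 0.4*100
P = 64.8 + 40.0
P = 104.80 kPa


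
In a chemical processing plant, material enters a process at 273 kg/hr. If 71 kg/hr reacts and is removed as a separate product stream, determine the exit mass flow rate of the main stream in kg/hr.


Steady-state mass balance on the main outlet: F_out = F_in - F_removed
F_out = 273 - 71
F_out = 202 kg/hr


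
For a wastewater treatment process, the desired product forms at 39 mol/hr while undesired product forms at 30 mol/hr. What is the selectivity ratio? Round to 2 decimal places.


S = desired product rate / undesired product rate
S = 39 / 30
S = 1.30


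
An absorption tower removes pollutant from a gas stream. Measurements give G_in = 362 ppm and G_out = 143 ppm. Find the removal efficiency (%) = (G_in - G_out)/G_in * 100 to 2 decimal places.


Efficiency = (G_in - G_out) / G_in * 100%
Efficiency = (362 - 143) / 362 * 100
Efficiency = 219 / 362 * 100
Efficiency = 60.50%


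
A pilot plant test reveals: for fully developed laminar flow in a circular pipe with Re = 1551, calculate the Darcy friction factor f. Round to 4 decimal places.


f = 64 / Re
f = 64 / 1551
f = 0.0413


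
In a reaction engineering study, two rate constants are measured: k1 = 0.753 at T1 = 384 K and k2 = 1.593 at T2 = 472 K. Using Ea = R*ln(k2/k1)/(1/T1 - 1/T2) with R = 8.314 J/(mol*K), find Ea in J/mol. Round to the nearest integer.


Ea = R * ln(k2/k1) / (1/T1 - 1/T2)
ln(k2/k1) = ln(1.593/0.753) = 0.7493091
1/T1 - 1/T2 = 1/384 - 1/472 = 0.000485522599
Ea = 8.314 * 0.7493091 / 0.000485522599
Ea = 12831 J/mol


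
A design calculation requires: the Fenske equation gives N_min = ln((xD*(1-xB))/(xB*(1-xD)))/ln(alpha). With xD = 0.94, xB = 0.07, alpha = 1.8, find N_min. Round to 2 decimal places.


N_min = ln((xD*(1-xB))/(xB*(1-xD))) / ln(alpha)
Numerator inside ln: 0.8742 / 0.0042 = 208.142857
ln(208.142857) = 5.338225
ln(alpha) = ln(1.8) = 0.587787
N_min = 5.338225 / 0.587787 = 9.08


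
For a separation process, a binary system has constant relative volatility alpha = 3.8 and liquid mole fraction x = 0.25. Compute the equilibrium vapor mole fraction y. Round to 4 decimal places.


y = alpha*x / (1 + (alpha-1)*x)
y = 3.8*0.25 / (1 + (3.8-1)*0.25)
y = 0.95 / (1 + 0.7)
y = 0.95 / 1.7
y = 0.5588


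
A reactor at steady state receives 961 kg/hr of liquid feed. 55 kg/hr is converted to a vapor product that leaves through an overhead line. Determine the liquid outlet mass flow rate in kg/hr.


Steady-state mass balance on the main outlet: F_out = F_in - F_removed
F_out = 961 - 55
F_out = 906 kg/hr


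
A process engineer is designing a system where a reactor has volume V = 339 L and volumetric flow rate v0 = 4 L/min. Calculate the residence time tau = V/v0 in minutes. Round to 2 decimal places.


tau = V / v0
tau = 339 / 4
tau = 84.75 min


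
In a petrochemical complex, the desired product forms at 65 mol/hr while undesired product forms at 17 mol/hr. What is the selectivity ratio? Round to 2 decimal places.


S = desired product rate / undesired product rate
S = 65 / 17
S = 3.82


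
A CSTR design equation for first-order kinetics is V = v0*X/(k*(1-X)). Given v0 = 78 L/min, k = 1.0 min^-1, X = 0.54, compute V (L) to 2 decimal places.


V = v0 * X / (k * (1 - X))
V = 78 * 0.54 / (1.0 * (1 - 0.54))
V = 42.12 / (1.0 * 0.46)
V = 42.12 / 0.46
V = 91.57 L


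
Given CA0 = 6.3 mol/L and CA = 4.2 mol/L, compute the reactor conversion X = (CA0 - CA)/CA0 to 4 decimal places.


X = (CA0 - CA) / CA0
X = (6.3 - 4.2) / 6.3
X = 2.1 / 6.3
X = 0.3333


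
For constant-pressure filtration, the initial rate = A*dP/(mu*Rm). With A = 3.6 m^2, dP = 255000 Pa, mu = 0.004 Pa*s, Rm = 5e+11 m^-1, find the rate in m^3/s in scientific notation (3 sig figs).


rate = A * dP / (mu * Rm)
rate = 3.6 * 255000 / (0.004 * 5e+11)
rate = 918000.0 / 2.000e+09
rate = 4.59e-04 m^3/s


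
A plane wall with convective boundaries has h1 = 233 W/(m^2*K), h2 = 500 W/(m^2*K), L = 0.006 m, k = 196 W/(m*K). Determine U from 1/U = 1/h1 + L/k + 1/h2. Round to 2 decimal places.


1/U = 1/h1 + L/k + 1/h2
1/U = 1/233 + 0.006/196 + 1/500
1/U = 0.0042918455 + 3.06122e-05 + 0.002
1/U = 0.0063224577
U = 158.17 W/(m^2*K)


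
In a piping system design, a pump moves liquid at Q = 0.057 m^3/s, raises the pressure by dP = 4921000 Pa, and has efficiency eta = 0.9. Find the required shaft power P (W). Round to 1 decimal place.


P = Q * dP / eta
P = 0.057 * 4921000 / 0.9
P = 280497.0 / 0.9
P = 311663.3 W


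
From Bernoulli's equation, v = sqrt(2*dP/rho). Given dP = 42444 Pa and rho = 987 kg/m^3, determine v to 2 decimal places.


v = sqrt(2*dP/rho)
v = sqrt(2*42444/987)
v = sqrt(86.006079)
v = 9.27 m/s


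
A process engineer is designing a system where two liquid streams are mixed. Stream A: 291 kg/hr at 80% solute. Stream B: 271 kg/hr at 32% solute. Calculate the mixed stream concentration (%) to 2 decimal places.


Mass balance on solute: F1*x1 + F2*x2 = F3*x3
F3 = F1 + F2 = 291 + 271 = 562 kg/hr
x3 = (F1*x1 + F2*x2)/F3
x3 = (291*0.8 + 271*0.32) / 562
x3 = 56.85%


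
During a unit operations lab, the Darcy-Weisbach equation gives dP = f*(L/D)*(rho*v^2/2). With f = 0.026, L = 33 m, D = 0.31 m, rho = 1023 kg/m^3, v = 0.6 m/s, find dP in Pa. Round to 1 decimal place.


dP = f * (L/D) * (rho*v^2/2)
dP = 0.026 * (33/0.31) * (1023*0.6^2/2)
L/D = 106.4516129
rho*v^2/2 = 1023*0.36/2 = 184.14
dP = 0.026 * 106.4516129 * 184.14
dP = 509.7 Pa


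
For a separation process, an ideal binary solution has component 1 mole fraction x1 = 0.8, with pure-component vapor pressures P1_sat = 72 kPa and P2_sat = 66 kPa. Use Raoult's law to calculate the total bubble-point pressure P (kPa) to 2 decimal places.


P = x1*P1_sat + x2*P2_sat
x2 = 1 - x1 = 1 - 0.8 = 0.2
P = 0.8*72 + 0.2*66
P = 57.6 + 13.2
P = 70.80 kPa


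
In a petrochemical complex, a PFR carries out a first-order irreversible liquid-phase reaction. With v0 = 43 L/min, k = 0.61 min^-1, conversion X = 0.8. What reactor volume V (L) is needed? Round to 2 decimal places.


V = (v0/k) * ln(1/(1-X))
V = (43/0.61) * ln(1/(1-0.8))
V = 70.491803 * ln(5.0)
V = 70.491803 * 1.609438
V = 113.45 L


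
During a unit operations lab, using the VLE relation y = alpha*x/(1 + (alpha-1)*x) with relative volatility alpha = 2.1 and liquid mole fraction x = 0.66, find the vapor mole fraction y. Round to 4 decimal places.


y = alpha*x / (1 + (alpha-1)*x)
y = 2.1*0.66 / (1 + (2.1-1)*0.66)
y = 1.386 / (1 + 0.726)
y = 1.386 / 1.726
y = 0.8030


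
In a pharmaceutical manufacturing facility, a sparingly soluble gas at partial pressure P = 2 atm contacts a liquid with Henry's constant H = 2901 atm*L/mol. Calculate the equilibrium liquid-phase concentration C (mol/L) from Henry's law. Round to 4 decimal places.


C = P / H
C = 2 / 2901
C = 0.0007 mol/L


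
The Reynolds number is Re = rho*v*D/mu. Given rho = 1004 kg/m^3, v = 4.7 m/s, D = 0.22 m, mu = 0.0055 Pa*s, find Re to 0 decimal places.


Re = rho * v * D / mu
Re = 1004 * 4.7 * 0.22 / 0.0055
Re = 1038.136 / 0.0055
Re = 188752


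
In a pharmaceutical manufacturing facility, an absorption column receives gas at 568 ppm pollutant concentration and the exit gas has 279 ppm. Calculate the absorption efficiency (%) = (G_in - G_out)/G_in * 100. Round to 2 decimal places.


Efficiency = (G_in - G_out) / G_in * 100%
Efficiency = (568 - 279) / 568 * 100
Efficiency = 289 / 568 * 100
Efficiency = 50.88%


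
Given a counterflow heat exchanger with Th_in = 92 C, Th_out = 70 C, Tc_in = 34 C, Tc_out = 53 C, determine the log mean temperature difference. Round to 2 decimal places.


dT1 = Th_in - Tc_out = 92 - 53 = 39
dT2 = Th_out - Tc_in = 70 - 34 = 36
LMTD = (dT1 - dT2) / ln(dT1/dT2)
LMTD = (39 - 36) / ln(39/36)
LMTD = 37.48 K


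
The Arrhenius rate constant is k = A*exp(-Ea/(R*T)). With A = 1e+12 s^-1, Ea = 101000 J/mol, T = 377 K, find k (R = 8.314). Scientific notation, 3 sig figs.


k = A * exp(-Ea/(R*T))
k = 1e+12 * exp(-101000 / (8.314 * 377))
k = 1e+12 * exp(-32.223299)
k = 1.01e-02


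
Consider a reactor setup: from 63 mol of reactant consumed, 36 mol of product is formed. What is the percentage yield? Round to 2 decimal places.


Yield = (moles product / moles consumed) * 100%
Yield = (36 / 63) * 100
Yield = 0.5714 * 100
Yield = 57.14%


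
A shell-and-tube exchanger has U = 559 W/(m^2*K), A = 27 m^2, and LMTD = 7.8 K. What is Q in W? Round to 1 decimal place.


Q = U * A * LMTD
Q = 559 * 27 * 7.8
Q = 117725.4 W


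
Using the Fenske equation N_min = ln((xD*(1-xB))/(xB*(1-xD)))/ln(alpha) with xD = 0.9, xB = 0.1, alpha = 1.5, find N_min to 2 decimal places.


N_min = ln((xD*(1-xB))/(xB*(1-xD))) / ln(alpha)
Numerator inside ln: 0.81 / 0.01 = 81.0
ln(81.0) = 4.394449
ln(alpha) = ln(1.5) = 0.405465
N_min = 4.394449 / 0.405465 = 10.84


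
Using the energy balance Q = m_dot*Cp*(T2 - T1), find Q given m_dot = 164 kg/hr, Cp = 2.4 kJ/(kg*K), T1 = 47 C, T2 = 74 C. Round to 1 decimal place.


Q = m_dot * Cp * (T2 - T1)
Q = 164 * 2.4 * (74 - 47)
Q = 164 * 2.4 * 27
Q = 10627.2 kJ/hr


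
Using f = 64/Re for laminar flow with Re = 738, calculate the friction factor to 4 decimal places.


f = 64 / Re
f = 64 / 738
f = 0.0867


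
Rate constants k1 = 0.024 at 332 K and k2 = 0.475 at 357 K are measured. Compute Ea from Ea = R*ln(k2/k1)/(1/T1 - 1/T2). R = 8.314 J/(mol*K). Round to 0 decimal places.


Ea = R * ln(k2/k1) / (1/T1 - 1/T2)
ln(k2/k1) = ln(0.475/0.024) = 2.985261
1/T1 - 1/T2 = 1/332 - 1/357 = 0.000210927745
Ea = 8.314 * 2.985261 / 0.000210927745
Ea = 117668 J/mol


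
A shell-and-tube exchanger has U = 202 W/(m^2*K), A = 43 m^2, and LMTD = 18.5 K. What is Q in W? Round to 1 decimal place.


Q = U * A * LMTD
Q = 202 * 43 * 18.5
Q = 160691.0 W


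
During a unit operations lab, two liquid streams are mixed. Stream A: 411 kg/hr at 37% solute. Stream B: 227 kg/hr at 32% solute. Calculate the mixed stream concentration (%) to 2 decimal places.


Mass balance on solute: F1*x1 + F2*x2 = F3*x3
F3 = F1 + F2 = 411 + 227 = 638 kg/hr
x3 = (F1*x1 + F2*x2)/F3
x3 = (411*0.37 + 227*0.32) / 638
x3 = 35.22%


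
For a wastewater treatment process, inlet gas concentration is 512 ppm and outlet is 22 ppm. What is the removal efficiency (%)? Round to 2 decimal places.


Efficiency = (G_in - G_out) / G_in * 100%
Efficiency = (512 - 22) / 512 * 100
Efficiency = 490 / 512 * 100
Efficiency = 95.70%


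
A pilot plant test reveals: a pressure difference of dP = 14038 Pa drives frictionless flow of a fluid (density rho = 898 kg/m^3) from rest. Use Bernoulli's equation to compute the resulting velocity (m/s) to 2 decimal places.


v = sqrt(2*dP/rho)
v = sqrt(2*14038/898)
v = sqrt(31.265033)
v = 5.59 m/s


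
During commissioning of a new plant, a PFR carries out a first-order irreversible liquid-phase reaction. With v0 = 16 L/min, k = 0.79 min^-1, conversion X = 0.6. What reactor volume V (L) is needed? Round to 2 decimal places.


V = (v0/k) * ln(1/(1-X))
V = (16/0.79) * ln(1/(1-0.6))
V = 20.253165 * ln(2.5)
V = 20.253165 * 0.916291
V = 18.56 L


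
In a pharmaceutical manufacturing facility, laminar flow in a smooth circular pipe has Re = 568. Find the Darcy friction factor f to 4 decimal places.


f = 64 / Re
f = 64 / 568
f = 0.1127


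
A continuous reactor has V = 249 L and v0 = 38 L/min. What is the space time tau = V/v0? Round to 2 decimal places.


tau = V / v0
tau = 249 / 38
tau = 6.55 min


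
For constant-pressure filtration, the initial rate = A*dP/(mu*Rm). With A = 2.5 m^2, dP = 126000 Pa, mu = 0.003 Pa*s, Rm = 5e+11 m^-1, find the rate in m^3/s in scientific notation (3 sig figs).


rate = A * dP / (mu * Rm)
rate = 2.5 * 126000 / (0.003 * 5e+11)
rate = 315000.0 / 1.500e+09
rate = 2.10e-04 m^3/s


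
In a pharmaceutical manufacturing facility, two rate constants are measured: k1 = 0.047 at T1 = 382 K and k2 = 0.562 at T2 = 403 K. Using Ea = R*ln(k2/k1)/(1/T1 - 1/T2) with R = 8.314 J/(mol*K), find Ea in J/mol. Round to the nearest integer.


Ea = R * ln(k2/k1) / (1/T1 - 1/T2)
ln(k2/k1) = ln(0.562/0.047) = 2.4813542
1/T1 - 1/T2 = 1/382 - 1/403 = 0.000136411469
Ea = 8.314 * 2.4813542 / 0.000136411469
Ea = 151233 J/mol


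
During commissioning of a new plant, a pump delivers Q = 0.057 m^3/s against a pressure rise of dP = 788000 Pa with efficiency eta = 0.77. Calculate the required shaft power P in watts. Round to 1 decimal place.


P = Q * dP / eta
P = 0.057 * 788000 / 0.77
P = 44916.0 / 0.77
P = 58332.5 W


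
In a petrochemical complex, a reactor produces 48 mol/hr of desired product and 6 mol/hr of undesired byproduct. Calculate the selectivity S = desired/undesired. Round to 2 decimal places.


S = desired product rate / undesired product rate
S = 48 / 6
S = 8.00


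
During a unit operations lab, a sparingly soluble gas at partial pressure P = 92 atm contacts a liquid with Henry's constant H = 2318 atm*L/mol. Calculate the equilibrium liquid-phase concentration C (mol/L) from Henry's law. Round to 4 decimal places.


C = P / H
C = 92 / 2318
C = 0.0397 mol/L


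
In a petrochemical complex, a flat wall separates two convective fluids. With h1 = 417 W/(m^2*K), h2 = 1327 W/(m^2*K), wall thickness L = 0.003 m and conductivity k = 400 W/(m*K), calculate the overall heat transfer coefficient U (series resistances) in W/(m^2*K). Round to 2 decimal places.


1/U = 1/h1 + L/k + 1/h2
1/U = 1/417 + 0.003/400 + 1/1327
1/U = 0.0023980815 + 7.5e-06 + 0.0007535795
1/U = 0.003159161
U = 316.54 W/(m^2*K)


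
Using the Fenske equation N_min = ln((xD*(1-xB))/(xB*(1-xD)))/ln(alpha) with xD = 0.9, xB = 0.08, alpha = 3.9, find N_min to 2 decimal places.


N_min = ln((xD*(1-xB))/(xB*(1-xD))) / ln(alpha)
Numerator inside ln: 0.828 / 0.008 = 103.5
ln(103.5) = 4.639572
ln(alpha) = ln(3.9) = 1.360977
N_min = 4.639572 / 1.360977 = 3.41


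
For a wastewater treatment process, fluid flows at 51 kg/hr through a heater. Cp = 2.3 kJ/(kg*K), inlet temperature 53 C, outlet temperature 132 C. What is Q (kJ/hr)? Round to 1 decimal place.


Q = m_dot * Cp * (T2 - T1)
Q = 51 * 2.3 * (132 - 53)
Q = 51 * 2.3 * 79
Q = 9266.7 kJ/hr


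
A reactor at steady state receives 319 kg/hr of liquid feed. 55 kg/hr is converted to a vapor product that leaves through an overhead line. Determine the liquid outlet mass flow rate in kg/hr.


Steady-state mass balance on the main outlet: F_out = F_in - F_removed
F_out = 319 - 55
F_out = 264 kg/hr


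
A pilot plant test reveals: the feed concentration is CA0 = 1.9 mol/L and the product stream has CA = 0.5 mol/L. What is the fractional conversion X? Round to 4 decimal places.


X = (CA0 - CA) / CA0
X = (1.9 - 0.5) / 1.9
X = 1.4 / 1.9
X = 0.7368


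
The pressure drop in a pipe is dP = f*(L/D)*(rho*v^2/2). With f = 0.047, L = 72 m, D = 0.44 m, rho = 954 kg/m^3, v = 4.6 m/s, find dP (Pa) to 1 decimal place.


dP = f * (L/D) * (rho*v^2/2)
dP = 0.047 * (72/0.44) * (954*4.6^2/2)
L/D = 163.63636364
rho*v^2/2 = 954*21.16/2 = 10093.32
dP = 0.047 * 163.63636364 * 10093.32
dP = 77626.8 Pa


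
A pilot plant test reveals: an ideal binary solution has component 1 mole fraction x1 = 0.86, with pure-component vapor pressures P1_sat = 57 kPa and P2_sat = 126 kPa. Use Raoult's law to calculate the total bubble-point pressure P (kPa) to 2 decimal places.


P = x1*P1_sat + x2*P2_sat
x2 = 1 - x1 = 1 - 0.86 = 0.14
P = 0.86*57 + 0.14*126
P = 49.02 + 17.64
P = 66.66 kPa


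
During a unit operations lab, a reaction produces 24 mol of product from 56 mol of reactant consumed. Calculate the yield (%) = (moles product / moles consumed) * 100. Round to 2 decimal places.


Yield = (moles product / moles consumed) * 100%
Yield = (24 / 56) * 100
Yield = 0.4286 * 100
Yield = 42.86%


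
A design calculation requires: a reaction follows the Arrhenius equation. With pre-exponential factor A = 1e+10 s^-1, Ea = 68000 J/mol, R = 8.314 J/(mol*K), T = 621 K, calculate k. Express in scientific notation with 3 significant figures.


k = A * exp(-Ea/(R*T))
k = 1e+10 * exp(-68000 / (8.314 * 621))
k = 1e+10 * exp(-13.170653)
k = 1.91e+04


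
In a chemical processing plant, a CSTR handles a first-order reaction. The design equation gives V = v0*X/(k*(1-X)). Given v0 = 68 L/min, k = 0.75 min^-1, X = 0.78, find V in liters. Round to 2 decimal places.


V = v0 * X / (k * (1 - X))
V = 68 * 0.78 / (0.75 * (1 - 0.78))
V = 53.04 / (0.75 * 0.22)
V = 53.04 / 0.165
V = 321.45 L


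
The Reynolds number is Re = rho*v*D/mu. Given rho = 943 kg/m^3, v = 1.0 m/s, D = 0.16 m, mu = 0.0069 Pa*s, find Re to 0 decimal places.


Re = rho * v * D / mu
Re = 943 * 1.0 * 0.16 / 0.0069
Re = 150.88 / 0.0069
Re = 21867


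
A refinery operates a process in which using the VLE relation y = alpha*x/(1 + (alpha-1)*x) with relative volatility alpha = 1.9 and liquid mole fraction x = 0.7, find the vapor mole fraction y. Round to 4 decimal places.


y = alpha*x / (1 + (alpha-1)*x)
y = 1.9*0.7 / (1 + (1.9-1)*0.7)
y = 1.33 / (1 + 0.63)
y = 1.33 / 1.63
y = 0.8160


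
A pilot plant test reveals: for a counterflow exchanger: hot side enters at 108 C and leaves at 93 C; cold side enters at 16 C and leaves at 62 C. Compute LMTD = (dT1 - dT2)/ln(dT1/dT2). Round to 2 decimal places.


dT1 = Th_in - Tc_out = 108 - 62 = 46
dT2 = Th_out - Tc_in = 93 - 16 = 77
LMTD = (dT1 - dT2) / ln(dT1/dT2)
LMTD = (46 - 77) / ln(46/77)
LMTD = 60.18 K


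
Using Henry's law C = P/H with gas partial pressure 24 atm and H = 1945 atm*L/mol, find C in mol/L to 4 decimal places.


C = P / H
C = 24 / 1945
C = 0.0123 mol/L


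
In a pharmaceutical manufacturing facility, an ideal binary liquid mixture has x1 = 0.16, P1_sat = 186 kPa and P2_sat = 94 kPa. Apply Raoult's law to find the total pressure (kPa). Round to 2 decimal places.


P = x1*P1_sat + x2*P2_sat
x2 = 1 - x1 = 1 - 0.16 = 0.84
P = 0.16*186 + 0.84*94
P = 29.76 + 78.96
P = 108.72 kPa


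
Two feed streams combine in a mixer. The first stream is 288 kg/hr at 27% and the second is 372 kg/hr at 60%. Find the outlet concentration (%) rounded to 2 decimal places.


Mass balance on solute: F1*x1 + F2*x2 = F3*x3
F3 = F1 + F2 = 288 + 372 = 660 kg/hr
x3 = (F1*x1 + F2*x2)/F3
x3 = (288*0.27 + 372*0.6) / 660
x3 = 45.60%


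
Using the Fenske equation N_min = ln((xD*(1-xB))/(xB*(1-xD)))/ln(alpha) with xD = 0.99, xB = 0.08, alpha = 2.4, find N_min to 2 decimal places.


N_min = ln((xD*(1-xB))/(xB*(1-xD))) / ln(alpha)
Numerator inside ln: 0.9108 / 0.0008 = 1138.5
ln(1138.5) = 7.037467
ln(alpha) = ln(2.4) = 0.875469
N_min = 7.037467 / 0.875469 = 8.04


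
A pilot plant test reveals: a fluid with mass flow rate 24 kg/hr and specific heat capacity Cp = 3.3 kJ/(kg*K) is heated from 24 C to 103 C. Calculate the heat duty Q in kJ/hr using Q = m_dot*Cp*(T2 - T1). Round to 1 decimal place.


Q = m_dot * Cp * (T2 - T1)
Q = 24 * 3.3 * (103 - 24)
Q = 24 * 3.3 * 79
Q = 6256.8 kJ/hr


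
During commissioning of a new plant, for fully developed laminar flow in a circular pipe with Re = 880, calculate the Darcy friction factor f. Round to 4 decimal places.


f = 64 / Re
f = 64 / 880
f = 0.0727


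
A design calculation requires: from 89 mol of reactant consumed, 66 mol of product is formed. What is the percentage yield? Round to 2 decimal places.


Yield = (moles product / moles consumed) * 100%
Yield = (66 / 89) * 100
Yield = 0.7416 * 100
Yield = 74.16%


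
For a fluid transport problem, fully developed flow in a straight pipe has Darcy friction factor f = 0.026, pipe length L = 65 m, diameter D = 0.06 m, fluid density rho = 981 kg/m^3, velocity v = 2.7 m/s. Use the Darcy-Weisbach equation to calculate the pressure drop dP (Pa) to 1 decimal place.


dP = f * (L/D) * (rho*v^2/2)
dP = 0.026 * (65/0.06) * (981*2.7^2/2)
L/D = 1083.33333333
rho*v^2/2 = 981*7.29/2 = 3575.745
dP = 0.026 * 1083.33333333 * 3575.745
dP = 100716.8 Pa


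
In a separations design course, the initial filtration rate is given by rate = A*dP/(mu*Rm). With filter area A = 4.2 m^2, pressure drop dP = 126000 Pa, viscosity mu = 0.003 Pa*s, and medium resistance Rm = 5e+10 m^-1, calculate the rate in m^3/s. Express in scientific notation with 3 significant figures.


rate = A * dP / (mu * Rm)
rate = 4.2 * 126000 / (0.003 * 5e+10)
rate = 529200.0 / 1.500e+08
rate = 3.53e-03 m^3/s


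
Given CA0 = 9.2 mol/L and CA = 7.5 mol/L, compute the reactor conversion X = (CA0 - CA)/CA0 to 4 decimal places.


X = (CA0 - CA) / CA0
X = (9.2 - 7.5) / 9.2
X = 1.7 / 9.2
X = 0.1848


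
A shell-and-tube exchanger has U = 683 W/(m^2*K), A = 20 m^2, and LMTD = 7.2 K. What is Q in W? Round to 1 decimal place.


Q = U * A * LMTD
Q = 683 * 20 * 7.2
Q = 98352.0 W


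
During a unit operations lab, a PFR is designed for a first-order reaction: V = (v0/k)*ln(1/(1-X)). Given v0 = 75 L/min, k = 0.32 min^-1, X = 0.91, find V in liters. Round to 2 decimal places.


V = (v0/k) * ln(1/(1-X))
V = (75/0.32) * ln(1/(1-0.91))
V = 234.375 * ln(11.111111)
V = 234.375 * 2.407946
V = 564.36 L


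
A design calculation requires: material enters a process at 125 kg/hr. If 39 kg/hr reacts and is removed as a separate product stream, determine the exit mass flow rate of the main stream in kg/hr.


Steady-state mass balance on the main outlet: F_out = F_in - F_removed
F_out = 125 - 39
F_out = 86 kg/hr


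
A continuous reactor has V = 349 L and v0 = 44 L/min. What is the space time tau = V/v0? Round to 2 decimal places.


tau = V / v0
tau = 349 / 44
tau = 7.93 min


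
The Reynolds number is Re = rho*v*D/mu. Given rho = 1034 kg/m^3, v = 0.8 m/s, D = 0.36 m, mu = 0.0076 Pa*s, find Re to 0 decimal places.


Re = rho * v * D / mu
Re = 1034 * 0.8 * 0.36 / 0.0076
Re = 297.792 / 0.0076
Re = 39183


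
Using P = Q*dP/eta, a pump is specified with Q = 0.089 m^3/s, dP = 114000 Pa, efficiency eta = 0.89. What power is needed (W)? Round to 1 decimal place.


P = Q * dP / eta
P = 0.089 * 114000 / 0.89
P = 10146.0 / 0.89
P = 11400.0 W


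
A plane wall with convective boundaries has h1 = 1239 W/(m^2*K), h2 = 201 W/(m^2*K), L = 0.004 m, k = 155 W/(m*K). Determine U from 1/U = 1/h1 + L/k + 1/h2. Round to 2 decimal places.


1/U = 1/h1 + L/k + 1/h2
1/U = 1/1239 + 0.004/155 + 1/201
1/U = 0.0008071025 + 2.58065e-05 + 0.0049751244
1/U = 0.0058080334
U = 172.18 W/(m^2*K)


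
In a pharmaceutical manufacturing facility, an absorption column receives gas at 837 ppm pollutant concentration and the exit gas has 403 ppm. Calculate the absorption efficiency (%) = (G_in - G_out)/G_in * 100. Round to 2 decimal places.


Efficiency = (G_in - G_out) / G_in * 100%
Efficiency = (837 - 403) / 837 * 100
Efficiency = 434 / 837 * 100
Efficiency = 51.85%


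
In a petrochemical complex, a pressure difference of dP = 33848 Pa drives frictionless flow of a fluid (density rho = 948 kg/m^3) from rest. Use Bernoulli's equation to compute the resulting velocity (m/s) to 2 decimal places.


v = sqrt(2*dP/rho)
v = sqrt(2*33848/948)
v = sqrt(71.409283)
v = 8.45 m/s


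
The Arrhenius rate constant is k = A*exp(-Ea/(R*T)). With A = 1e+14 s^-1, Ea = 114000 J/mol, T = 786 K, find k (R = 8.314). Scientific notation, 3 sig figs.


k = A * exp(-Ea/(R*T))
k = 1e+14 * exp(-114000 / (8.314 * 786))
k = 1e+14 * exp(-17.445053)
k = 2.65e+06
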